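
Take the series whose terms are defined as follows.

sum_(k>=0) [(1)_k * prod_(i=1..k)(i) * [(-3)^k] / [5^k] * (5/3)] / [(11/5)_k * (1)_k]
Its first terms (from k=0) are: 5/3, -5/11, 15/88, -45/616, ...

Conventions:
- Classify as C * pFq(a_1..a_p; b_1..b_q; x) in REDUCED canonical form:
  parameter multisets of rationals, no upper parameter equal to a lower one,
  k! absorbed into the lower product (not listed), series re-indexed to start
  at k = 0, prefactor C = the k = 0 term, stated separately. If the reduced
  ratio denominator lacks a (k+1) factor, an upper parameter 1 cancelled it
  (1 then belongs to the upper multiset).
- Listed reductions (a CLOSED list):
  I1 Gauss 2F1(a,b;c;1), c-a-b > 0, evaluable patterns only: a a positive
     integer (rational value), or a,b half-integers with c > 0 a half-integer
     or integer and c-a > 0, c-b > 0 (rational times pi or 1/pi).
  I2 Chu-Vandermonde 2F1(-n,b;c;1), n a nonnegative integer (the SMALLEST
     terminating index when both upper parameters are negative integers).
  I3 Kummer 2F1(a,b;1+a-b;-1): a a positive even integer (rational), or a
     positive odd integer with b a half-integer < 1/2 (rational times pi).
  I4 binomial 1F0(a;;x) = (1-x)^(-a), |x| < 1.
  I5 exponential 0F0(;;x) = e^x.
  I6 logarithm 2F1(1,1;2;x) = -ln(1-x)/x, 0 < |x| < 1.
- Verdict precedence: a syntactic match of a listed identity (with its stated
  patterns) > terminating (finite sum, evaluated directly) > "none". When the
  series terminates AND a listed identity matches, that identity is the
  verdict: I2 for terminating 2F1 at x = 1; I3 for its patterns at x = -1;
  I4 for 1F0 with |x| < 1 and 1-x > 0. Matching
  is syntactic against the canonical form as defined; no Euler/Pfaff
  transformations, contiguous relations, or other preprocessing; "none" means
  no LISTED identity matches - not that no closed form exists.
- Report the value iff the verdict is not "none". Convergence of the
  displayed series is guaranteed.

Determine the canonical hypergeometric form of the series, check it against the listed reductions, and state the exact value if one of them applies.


Key step: x = (-3/5) and the two geometric factors (C = 5/3) combine into one argument.
Step ratio: r(k) = (-3/5) * (k+1) (k+1) / [(k+11/5) (k+1)] ; factor over Q: parameters, x = (-3/5), and C = 5/3.

Reduced: x = -3/5, 2F1, upper = {1, 1}, lower = {11/5}, C = 5/3. Verdict: no listed reduction: x = -3/5 and upper {1, 1} fail every I1-I6 pattern.


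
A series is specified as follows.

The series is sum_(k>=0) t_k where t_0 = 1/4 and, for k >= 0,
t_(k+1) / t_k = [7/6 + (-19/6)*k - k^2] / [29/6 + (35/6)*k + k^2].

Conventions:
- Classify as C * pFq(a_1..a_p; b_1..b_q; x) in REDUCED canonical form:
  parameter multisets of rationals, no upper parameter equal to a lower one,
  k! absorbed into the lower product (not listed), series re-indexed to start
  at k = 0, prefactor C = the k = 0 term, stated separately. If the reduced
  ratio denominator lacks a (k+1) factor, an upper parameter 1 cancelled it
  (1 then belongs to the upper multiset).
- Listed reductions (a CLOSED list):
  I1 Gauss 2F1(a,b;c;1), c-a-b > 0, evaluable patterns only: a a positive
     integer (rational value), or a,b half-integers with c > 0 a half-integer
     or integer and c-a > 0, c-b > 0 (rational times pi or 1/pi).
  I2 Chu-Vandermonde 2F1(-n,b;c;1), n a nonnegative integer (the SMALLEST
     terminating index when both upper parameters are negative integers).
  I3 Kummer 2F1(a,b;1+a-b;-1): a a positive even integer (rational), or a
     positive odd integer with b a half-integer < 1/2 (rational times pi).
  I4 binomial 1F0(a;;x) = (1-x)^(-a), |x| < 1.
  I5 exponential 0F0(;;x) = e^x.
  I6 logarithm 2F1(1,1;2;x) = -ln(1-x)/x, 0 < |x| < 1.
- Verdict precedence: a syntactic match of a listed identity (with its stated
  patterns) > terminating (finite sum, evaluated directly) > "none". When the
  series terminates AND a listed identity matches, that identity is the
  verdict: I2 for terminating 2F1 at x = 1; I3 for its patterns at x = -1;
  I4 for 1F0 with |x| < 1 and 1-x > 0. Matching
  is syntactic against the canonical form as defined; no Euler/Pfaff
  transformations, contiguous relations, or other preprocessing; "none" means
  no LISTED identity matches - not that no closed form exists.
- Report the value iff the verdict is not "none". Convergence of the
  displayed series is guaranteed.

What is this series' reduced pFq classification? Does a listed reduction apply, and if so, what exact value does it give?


Reduced: x = -1, 2F1, upper = {-1/3, 7/2}, lower = {29/6}, C = 1/4. Verdict: none - at argument -1 the multisets {-1/3, 7/2} ; {29/6} match no listed identity.

Key step: x = (-1) and factor the ratio over Q (prefactor 1/4): negated roots = parameters.
Adjacent-term ratio: r(k) = (-1) * (k-1/3) (k+7/2) / [(k+29/6) (k+1)] - rational; roots negated = parameters, x = (-1), C = 1/4.


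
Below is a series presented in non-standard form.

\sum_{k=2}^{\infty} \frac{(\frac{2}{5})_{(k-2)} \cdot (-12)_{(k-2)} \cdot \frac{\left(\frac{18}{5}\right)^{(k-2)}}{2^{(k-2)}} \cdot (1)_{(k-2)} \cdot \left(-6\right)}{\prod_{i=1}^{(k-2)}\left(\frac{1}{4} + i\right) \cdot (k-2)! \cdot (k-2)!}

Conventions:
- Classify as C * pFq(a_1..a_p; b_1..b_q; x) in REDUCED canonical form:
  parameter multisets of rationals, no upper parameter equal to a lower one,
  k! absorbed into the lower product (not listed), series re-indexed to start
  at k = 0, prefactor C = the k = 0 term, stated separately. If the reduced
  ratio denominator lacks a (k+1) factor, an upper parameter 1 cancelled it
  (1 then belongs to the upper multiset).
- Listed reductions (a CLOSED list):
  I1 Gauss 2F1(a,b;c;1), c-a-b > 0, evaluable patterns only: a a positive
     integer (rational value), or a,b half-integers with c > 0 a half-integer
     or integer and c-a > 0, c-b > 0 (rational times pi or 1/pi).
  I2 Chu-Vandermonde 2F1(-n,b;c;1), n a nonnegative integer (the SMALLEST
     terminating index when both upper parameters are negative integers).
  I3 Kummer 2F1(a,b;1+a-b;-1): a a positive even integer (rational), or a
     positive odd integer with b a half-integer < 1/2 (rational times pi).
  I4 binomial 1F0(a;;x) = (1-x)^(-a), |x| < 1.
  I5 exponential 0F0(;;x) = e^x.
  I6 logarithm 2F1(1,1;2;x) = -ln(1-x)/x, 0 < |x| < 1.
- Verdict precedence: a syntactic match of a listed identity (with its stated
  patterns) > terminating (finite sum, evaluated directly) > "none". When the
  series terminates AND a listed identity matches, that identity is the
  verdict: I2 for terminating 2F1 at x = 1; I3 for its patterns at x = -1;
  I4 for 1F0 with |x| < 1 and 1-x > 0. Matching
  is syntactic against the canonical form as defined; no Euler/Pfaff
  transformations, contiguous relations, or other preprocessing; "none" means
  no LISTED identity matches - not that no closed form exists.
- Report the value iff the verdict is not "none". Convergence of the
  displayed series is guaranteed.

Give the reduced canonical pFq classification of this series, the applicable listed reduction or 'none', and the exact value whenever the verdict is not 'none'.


The series (x = \frac{9}{5}) is 2F1: upper {-12, \frac{2}{5}}, lower {\frac{5}{4}}, prefactor -6. Verdict: terminating. With -12 upstairs the series is a 13-term polynomial sum; evaluated term by term. Its exact value is -\frac{5688857861249344740394314}{4030726850032806396484375}.

First insight: x = \frac{9}{5} and the parameter 1 appears in both the upper and lower lists and cancels.
Adjacent-term ratio: r(k) = \frac{9}{5} * (k-12) (k+\frac{2}{5}) / [(k+\frac{5}{4}) (k+1)] - rational; roots negated = parameters, x = \frac{9}{5}, C = -6.


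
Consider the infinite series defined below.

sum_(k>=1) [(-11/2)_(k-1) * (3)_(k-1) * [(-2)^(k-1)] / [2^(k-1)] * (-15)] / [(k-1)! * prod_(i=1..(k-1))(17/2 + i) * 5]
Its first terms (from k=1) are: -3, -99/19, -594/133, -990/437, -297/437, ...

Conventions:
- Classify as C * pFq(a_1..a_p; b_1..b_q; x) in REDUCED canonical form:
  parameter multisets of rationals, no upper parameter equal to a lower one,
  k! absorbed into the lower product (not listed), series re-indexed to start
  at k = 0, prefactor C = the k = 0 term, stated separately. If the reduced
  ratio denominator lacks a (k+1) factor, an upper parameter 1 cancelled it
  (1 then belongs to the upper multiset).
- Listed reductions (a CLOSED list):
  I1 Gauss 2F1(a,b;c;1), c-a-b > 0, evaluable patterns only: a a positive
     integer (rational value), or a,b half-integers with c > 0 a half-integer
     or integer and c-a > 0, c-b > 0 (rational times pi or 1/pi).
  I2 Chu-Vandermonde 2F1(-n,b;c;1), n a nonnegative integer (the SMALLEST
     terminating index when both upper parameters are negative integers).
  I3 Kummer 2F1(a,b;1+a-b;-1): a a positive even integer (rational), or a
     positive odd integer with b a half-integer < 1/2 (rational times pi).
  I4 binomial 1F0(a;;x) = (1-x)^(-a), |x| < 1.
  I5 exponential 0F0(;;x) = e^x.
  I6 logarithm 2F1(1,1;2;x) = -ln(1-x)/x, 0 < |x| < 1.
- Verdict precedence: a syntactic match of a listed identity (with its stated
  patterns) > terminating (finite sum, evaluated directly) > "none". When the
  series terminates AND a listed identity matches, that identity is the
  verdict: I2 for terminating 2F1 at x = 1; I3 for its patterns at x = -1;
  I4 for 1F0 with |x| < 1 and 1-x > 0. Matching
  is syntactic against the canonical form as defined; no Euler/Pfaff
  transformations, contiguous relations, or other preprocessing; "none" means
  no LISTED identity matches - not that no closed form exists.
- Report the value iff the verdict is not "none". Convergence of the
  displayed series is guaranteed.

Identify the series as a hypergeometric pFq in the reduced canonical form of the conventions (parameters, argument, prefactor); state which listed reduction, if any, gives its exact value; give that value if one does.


Reduced: x = -1, 2F1, upper = {-11/2, 3}, lower = {19/2}, C = -3. Verdict (x = -1): the Kummer evaluation I3 applies (x = -1; c = 19/2 equals 1+a-b for upper {-11/2, 3}: listed pattern). Hence: (-328185/65536) * pi.

Structural cue: t_0 = -3 here, and the two k-th powers (prefactor -3) combine into one argument.
Adjacent-term ratio: r(k) = (-1) * (k-11/2) (k+3) / [(k+19/2) (k+1)] - rational in k, leading ratio (-1); with t_0 = -3, classification follows.


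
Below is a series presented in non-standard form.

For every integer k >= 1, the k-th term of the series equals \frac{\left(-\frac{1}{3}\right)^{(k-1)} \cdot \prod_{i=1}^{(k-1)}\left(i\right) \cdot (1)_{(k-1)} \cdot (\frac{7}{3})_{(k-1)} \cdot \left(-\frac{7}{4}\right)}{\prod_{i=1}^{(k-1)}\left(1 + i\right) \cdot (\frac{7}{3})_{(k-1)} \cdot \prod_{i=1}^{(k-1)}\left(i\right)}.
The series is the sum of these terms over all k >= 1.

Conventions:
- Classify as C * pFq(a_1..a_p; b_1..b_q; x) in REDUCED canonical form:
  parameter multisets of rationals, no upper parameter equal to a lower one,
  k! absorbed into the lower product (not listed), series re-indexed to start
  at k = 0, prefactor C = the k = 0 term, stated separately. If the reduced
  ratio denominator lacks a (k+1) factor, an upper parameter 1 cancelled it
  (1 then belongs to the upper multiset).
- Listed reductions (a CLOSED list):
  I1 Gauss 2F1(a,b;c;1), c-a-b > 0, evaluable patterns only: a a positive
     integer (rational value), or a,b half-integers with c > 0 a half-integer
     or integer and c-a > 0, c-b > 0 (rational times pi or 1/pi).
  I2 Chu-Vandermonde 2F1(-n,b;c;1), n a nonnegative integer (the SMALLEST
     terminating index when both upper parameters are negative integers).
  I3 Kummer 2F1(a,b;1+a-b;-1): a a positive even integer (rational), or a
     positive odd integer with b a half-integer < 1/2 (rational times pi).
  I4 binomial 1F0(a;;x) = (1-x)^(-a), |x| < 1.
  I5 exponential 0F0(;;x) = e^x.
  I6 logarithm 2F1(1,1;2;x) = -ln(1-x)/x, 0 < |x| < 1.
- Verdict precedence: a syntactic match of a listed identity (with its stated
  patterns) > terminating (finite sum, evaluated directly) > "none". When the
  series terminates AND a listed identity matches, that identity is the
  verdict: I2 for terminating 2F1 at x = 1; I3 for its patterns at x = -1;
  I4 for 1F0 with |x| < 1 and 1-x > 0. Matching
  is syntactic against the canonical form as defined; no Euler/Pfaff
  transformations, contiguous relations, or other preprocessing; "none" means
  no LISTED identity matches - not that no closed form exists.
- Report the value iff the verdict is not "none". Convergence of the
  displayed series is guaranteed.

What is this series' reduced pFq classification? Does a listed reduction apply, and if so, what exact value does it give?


The series (x = -\frac{1}{3}) is 2F1: upper {1, 1}, lower {2}, prefactor -\frac{7}{4}. Verdict: logarithm (I6) matches (the logarithm: parameters (1,1;2), x = -\frac{1}{3}). Sum: \left(-\frac{21}{4}\right) \cdot \ln\left(\frac{4}{3}\right).

First insight: x = -\frac{1}{3} and the lower running product (prefactor -7/4) is a rising factorial.
Consecutive-term ratio: r(k) = -\frac{1}{3} * (k+1) (k+1) / [(k+2) (k+1)] - rational in k, leading ratio -\frac{1}{3}; with t_0 = -\frac{7}{4}, classification follows.


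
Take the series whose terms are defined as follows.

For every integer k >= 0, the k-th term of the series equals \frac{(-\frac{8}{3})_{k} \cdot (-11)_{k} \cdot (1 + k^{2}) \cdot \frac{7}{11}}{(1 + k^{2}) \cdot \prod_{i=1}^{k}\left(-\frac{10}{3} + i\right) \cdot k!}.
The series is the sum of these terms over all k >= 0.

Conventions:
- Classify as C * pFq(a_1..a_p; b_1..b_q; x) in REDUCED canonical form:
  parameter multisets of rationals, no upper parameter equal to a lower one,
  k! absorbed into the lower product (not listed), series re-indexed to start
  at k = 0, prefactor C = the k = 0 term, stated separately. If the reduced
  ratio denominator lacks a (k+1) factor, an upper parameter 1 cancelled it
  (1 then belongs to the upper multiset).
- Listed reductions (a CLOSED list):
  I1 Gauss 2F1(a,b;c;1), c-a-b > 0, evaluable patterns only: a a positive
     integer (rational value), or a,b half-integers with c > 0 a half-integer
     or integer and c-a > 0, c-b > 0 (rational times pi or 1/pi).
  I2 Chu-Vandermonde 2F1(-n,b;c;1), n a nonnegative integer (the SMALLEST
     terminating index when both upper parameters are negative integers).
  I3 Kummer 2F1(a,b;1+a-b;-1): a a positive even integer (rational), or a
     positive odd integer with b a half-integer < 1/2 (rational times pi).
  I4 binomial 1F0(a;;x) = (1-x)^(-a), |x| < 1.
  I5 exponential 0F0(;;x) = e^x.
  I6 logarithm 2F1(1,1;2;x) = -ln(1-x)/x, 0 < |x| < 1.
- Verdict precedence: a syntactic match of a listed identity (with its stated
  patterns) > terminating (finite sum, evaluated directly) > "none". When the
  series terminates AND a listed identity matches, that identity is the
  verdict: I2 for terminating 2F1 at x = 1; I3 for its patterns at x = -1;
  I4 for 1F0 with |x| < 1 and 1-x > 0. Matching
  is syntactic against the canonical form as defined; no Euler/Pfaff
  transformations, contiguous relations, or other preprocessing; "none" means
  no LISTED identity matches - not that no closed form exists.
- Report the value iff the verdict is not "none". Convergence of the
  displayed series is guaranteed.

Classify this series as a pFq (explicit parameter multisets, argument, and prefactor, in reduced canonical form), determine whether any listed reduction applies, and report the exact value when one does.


Classification (C = \frac{7}{11}): 2F1 with upper {-11, -\frac{8}{3}}, lower {-\frac{7}{3}}, argument x = 1. Verdict: the Chu-Vandermonde identity I2 applies (terminating 2F1 at x = 1 with n = 11, b = -8/3, c = -\frac{7}{3}). Its exact value is -\frac{535990}{4301}.

Structural cue: with t_0 = \frac{7}{11}, the lower running product (prefactor 7/11) is a rising factorial.
Consecutive-term ratio: r(k) = 1 * (k-11) (k-\frac{8}{3}) / [(k-\frac{7}{3}) (k+1)] - rational in k. x = 1; t_0 = \frac{7}{11}; negate the roots.


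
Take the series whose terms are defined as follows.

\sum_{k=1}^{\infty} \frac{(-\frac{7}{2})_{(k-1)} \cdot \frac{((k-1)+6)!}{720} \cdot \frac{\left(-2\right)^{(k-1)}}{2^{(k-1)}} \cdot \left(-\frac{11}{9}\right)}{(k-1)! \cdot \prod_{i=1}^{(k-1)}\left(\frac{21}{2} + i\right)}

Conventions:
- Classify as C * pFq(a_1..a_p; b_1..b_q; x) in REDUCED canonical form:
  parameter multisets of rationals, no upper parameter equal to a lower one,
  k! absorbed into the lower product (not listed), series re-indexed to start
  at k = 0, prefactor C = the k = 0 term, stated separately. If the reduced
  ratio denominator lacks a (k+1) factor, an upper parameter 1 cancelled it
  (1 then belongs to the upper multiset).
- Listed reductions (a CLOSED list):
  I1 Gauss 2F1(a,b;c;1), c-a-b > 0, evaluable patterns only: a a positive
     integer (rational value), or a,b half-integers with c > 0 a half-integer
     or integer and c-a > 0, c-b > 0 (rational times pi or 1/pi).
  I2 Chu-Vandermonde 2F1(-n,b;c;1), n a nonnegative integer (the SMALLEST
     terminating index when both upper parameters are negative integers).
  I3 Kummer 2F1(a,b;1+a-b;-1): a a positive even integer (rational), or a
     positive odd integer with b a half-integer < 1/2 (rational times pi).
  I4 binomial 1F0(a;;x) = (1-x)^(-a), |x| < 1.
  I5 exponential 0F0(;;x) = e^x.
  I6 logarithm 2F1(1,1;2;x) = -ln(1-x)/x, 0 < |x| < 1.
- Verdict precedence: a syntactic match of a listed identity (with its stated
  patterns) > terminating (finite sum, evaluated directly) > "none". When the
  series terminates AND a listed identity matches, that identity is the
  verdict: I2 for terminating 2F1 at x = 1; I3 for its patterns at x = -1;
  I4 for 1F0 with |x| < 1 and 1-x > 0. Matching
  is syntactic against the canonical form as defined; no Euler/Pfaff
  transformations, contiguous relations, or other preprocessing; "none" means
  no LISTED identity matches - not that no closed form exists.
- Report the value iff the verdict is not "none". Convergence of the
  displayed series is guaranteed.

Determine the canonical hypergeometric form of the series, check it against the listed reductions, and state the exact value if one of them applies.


This is -\frac{11}{9} * 2F1(-\frac{7}{2}, 7; \frac{23}{2}; -1) in reduced canonical form. Verdict: the Kummer evaluation I3 matches (x = -1; c = \frac{23}{2} equals 1+a-b for upper {-\frac{7}{2}, 7}: listed pattern). Sum: \left(-\frac{17782765}{8388608}\right) \cdot \pi.

Key step: x = -1 and the two k-th powers (C = -11/9) combine into one argument.
Step ratio: r(k) = -1 * (k-\frac{7}{2}) (k+7) / [(k+\frac{23}{2}) (k+1)] - poly over poly, x = -1 from leading terms; C = -\frac{11}{9} at k = 0.


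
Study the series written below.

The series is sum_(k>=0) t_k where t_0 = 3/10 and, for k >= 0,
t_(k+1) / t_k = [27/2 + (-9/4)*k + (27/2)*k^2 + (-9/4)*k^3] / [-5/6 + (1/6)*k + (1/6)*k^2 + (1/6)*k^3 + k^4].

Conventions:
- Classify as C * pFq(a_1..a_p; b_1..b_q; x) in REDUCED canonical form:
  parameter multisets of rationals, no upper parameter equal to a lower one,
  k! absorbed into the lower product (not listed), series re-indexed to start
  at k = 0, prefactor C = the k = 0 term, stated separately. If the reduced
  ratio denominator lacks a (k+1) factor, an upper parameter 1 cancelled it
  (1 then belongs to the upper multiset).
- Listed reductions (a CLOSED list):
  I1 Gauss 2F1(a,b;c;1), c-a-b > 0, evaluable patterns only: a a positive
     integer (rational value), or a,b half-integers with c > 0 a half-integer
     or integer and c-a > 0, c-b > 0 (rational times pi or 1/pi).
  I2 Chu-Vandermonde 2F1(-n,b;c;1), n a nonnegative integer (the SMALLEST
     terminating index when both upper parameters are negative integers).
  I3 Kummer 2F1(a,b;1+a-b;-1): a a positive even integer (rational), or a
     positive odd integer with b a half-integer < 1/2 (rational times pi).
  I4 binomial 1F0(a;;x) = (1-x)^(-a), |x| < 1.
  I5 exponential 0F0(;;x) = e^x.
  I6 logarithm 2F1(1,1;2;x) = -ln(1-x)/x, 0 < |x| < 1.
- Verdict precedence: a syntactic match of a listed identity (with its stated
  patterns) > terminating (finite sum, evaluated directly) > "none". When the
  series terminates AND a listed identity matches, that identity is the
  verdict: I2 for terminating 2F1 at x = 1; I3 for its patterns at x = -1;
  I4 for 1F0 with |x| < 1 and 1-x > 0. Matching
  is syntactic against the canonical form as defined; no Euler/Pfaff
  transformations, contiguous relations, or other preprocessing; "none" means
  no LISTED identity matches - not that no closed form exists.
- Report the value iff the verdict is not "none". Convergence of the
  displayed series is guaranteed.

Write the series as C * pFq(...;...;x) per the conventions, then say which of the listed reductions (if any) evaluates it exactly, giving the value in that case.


This is 3/10 * 1F1(-6; -5/6; -9/4) in reduced canonical form. Verdict: terminating. With -6 upstairs the series is a 7-term polynomial sum; evaluated term by term. Value: -141173572467/138320000.

Structural cue: x = (-9/4) and cancel k^2 + 1 from the displayed ratio first; then C = 3/10.
Adjacent-term ratio: r(k) = (-9/4) * (k-6) / [(k-5/6) (k+1)] ; factor over Q: parameters, x = (-9/4), and C = 3/10.


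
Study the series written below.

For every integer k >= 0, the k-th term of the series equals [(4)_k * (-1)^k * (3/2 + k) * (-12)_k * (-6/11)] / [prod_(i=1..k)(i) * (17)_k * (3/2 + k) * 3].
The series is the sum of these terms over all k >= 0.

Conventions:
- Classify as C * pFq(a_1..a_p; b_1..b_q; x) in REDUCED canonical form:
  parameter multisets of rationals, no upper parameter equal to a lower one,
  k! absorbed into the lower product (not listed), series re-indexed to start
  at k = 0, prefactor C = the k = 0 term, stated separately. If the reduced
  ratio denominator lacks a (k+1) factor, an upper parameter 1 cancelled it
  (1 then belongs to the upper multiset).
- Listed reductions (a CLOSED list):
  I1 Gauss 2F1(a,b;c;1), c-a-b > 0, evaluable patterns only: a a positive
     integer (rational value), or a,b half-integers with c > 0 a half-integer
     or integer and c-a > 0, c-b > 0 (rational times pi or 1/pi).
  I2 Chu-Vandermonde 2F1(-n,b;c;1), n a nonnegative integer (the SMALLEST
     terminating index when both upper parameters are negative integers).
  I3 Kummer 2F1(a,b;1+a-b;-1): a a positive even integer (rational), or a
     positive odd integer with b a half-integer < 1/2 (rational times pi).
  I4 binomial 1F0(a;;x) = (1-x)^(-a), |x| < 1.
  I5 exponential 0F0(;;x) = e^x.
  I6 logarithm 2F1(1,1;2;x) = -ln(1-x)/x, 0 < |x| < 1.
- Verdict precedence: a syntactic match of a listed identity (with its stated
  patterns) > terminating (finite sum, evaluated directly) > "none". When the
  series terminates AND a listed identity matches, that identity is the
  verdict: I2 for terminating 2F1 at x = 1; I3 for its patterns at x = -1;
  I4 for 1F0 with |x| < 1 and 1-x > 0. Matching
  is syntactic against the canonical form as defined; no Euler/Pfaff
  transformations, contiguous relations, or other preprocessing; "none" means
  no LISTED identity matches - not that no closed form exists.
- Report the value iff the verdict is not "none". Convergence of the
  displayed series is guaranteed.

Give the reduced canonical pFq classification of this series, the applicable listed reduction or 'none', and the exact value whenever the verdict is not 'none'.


Key observation: with t_0 = -2/11, the product of the first k integers (C = -2/11, x = -1) is k!.
Ratio: r(k) = (-1) * (k-12) (k+4) / [(k+17) (k+1)] ; factor over Q: parameters, x = (-1), and C = -2/11.

Reduced: x = -1, 2F1, upper = {-12, 4}, lower = {17}, C = -2/11. Verdict at x = -1: the Kummer evaluation I3 matches (x = -1; c = 17 equals 1+a-b for upper {-12, 4}: listed pattern). Value: -40/11.


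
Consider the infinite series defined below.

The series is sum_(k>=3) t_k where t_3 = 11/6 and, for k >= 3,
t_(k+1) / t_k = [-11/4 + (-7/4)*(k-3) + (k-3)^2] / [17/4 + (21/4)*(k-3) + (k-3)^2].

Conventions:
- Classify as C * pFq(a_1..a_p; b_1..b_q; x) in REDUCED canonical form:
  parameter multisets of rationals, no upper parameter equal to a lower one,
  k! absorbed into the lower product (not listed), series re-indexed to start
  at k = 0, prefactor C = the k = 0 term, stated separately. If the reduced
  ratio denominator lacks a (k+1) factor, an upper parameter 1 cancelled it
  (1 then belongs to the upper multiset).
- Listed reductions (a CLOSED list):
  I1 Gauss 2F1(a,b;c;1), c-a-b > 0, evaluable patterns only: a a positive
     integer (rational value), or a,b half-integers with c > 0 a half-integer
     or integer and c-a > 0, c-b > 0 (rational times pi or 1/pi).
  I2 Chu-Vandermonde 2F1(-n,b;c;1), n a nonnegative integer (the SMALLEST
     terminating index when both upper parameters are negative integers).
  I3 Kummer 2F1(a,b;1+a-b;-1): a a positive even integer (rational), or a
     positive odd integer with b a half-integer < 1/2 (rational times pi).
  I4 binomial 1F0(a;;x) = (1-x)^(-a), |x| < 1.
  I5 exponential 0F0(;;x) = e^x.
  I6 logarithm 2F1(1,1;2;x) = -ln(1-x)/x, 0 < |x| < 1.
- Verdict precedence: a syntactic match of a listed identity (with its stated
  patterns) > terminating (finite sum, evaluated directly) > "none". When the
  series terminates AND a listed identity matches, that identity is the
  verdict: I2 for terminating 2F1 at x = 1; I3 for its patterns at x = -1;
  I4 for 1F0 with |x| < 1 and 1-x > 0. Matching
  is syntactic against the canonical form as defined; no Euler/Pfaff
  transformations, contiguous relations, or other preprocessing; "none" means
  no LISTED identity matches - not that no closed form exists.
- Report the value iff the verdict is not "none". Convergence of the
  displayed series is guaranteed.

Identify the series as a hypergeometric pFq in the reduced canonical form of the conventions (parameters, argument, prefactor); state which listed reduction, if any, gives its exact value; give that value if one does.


The series (x = 1) is 2F1: upper {-11/4, 1}, lower {17/4}, prefactor 11/6. Verdict at x = 1: Gauss's theorem (I1) matches (x = 1: the Gamma ratio telescopes since c-a-b = 6 > 0 and a = 1 in Z>0). Its exact value is 143/144.

The tell: from the first term 11/6: the expanded ratio factors over Q; prefactor 11/6, roots give parameters.
Term ratio: r(k) = 1 * (k-11/4) (k+1) / [(k+17/4) (k+1)] - rational; roots negated = parameters, x = 1, C = 11/6.


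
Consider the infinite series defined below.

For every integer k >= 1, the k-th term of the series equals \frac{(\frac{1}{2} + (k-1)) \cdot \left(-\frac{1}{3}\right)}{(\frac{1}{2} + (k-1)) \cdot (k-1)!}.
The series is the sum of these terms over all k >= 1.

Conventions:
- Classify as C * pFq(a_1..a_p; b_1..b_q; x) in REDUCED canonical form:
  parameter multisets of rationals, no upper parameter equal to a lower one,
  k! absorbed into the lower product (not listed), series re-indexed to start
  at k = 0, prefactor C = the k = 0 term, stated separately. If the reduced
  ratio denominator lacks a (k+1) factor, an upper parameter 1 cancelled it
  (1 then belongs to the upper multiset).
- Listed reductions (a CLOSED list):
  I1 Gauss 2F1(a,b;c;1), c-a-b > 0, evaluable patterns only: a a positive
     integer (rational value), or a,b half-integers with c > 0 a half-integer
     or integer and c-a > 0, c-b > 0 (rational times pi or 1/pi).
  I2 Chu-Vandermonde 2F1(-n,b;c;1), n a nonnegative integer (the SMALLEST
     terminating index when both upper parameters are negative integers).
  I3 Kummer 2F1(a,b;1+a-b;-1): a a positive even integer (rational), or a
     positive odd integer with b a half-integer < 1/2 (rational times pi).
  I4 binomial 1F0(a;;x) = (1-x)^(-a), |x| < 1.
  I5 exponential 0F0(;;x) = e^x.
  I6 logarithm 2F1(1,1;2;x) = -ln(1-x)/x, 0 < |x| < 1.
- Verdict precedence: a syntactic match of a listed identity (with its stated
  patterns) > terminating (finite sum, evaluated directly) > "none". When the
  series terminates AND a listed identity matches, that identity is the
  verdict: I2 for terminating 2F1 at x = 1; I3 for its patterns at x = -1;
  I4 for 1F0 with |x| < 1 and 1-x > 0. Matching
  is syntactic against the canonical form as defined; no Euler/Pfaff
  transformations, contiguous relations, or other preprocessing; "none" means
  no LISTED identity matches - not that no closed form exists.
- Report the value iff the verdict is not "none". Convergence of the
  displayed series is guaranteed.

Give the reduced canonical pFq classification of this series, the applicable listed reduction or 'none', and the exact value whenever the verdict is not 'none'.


Classification (C = -\frac{1}{3}): 0F0 with upper {-}, lower {-}, argument x = 1. Verdict: this is exponential (I5) (the 0F0 exponential series at x = 1). Exact value: \left(-\frac{1}{3}\right) \cdot e^{1}.

Structural cue: with t_0 = -\frac{1}{3}, striking the common factor k + 1/2 reduces the term (prefactor -1/3).
Term ratio: r(k) = 1 * 1 / [(k+1)] - rational; roots negated = parameters, x = 1, C = -\frac{1}{3}.


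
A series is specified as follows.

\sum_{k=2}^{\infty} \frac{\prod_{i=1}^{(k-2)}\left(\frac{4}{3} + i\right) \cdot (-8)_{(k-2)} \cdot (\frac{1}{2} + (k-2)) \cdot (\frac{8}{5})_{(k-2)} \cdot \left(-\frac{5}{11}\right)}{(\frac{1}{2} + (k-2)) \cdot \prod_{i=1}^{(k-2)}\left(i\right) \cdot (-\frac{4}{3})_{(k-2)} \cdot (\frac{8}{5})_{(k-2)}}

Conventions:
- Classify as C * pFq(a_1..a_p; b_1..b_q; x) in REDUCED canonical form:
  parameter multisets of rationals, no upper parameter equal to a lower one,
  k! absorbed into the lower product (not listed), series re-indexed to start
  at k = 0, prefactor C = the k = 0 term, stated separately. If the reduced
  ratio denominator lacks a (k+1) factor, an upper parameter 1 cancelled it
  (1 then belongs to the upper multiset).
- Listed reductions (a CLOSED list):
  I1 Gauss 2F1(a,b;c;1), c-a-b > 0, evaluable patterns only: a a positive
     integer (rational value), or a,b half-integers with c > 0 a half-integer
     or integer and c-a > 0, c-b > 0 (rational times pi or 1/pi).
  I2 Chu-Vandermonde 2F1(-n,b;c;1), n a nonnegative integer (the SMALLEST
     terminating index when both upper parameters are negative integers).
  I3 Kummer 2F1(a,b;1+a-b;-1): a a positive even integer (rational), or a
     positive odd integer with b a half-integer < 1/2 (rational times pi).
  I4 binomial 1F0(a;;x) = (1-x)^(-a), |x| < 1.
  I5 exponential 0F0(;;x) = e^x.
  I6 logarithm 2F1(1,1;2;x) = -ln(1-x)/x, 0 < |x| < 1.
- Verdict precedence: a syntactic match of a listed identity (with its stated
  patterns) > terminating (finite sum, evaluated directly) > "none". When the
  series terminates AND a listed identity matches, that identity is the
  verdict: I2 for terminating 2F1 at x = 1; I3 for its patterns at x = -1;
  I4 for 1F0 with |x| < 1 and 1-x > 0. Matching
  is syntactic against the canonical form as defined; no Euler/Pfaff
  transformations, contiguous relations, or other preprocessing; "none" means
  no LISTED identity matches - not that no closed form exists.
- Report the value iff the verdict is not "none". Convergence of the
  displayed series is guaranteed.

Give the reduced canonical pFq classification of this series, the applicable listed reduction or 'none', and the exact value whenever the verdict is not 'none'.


Key observation: with t_0 = -\frac{5}{11}, the product of the first k integers (prefactor -5/11) is k!.
Term ratio: r(k) = 1 * (k-8) (k+\frac{7}{3}) / [(k-\frac{4}{3}) (k+1)] - rational in k, leading ratio 1; with t_0 = -\frac{5}{11}, classification follows.

Reduced: x = 1, 2F1, upper = {-8, \frac{7}{3}}, lower = {-\frac{4}{3}}, C = -\frac{5}{11}. Verdict: this is Chu-Vandermonde (I2) (terminating 2F1 at x = 1 with n = 8, b = 7/3, c = -\frac{4}{3}). Exact value: -\frac{25}{187}.


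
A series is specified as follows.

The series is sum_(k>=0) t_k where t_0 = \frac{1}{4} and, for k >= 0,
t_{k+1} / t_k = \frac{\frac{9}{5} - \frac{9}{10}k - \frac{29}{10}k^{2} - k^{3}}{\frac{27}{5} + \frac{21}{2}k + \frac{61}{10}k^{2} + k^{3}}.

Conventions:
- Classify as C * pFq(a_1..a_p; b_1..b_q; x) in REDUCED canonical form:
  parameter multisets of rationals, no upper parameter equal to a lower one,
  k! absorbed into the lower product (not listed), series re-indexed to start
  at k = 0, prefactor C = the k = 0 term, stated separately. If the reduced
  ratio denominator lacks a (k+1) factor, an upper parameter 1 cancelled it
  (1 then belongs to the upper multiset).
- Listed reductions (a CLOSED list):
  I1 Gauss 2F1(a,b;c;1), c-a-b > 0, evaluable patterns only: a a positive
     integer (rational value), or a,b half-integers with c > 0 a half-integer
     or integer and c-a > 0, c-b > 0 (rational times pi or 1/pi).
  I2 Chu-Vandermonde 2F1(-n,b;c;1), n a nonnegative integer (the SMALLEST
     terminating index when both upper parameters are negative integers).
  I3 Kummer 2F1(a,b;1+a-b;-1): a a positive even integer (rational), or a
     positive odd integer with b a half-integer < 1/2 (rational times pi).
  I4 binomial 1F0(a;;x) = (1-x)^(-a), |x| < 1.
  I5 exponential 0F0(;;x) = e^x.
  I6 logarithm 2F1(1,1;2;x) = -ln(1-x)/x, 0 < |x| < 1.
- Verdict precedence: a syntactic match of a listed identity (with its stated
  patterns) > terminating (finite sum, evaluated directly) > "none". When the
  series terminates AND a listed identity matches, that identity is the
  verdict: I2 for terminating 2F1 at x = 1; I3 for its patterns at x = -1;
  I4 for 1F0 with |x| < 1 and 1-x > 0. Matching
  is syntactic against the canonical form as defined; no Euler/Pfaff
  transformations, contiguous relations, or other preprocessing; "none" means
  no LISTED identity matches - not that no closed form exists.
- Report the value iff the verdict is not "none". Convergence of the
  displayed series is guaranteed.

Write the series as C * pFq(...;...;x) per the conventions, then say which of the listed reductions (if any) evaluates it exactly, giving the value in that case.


Classification (C = \frac{1}{4}): 2F1 with upper {-\frac{3}{5}, 2}, lower {\frac{18}{5}}, argument x = -1. Verdict: this is the Kummer evaluation I3 (x = -1; c = \frac{18}{5} equals 1+a-b for upper {-\frac{3}{5}, 2}: listed pattern). Exact value: \frac{13}{40}.

First insight: t_0 being \frac{1}{4}, cancel k + 3/2 from the displayed ratio first; then prefactor 1/4.
Adjacent-term ratio: r(k) = -1 * (k-\frac{3}{5}) (k+2) / [(k+\frac{18}{5}) (k+1)] - rational in k, leading ratio -1; with t_0 = \frac{1}{4}, classification follows.


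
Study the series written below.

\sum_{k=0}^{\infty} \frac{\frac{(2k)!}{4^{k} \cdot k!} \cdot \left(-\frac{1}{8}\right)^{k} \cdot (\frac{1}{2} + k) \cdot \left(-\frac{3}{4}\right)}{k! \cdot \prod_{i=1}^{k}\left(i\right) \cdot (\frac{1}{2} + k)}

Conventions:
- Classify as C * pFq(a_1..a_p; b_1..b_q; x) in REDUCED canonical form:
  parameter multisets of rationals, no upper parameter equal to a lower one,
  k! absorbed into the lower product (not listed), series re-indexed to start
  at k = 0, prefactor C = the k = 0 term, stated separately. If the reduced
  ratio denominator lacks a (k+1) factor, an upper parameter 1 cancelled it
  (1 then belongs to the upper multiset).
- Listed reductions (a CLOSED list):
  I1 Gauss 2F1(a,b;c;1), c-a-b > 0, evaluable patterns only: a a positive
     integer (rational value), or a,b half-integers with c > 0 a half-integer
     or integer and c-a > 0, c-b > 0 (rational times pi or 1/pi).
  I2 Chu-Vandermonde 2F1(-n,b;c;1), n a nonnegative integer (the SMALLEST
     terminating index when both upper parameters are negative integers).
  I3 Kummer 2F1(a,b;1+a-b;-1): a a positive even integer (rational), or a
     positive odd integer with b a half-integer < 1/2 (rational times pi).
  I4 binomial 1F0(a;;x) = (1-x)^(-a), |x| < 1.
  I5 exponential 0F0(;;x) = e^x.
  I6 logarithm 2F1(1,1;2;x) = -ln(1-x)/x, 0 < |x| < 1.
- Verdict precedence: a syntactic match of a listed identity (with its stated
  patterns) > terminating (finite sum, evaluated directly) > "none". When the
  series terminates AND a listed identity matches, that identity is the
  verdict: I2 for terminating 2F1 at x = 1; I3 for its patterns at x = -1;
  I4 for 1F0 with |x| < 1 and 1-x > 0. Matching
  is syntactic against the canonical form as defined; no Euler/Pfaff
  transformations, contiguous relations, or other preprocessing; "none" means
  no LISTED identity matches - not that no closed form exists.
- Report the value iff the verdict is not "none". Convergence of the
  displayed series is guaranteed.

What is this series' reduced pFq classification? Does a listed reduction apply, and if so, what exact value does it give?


Canonical form: C = -\frac{3}{4} times 1F1 with upper {\frac{1}{2}}, lower {1}, x = -\frac{1}{8}. Verdict: none. A 1F1 with upper {\frac{1}{2}} fits none of I1-I6 at x = -\frac{1}{8}; the sum runs forever.

Key step: x = -\frac{1}{8} and the factor k + 1/2 cancels (top and bottom), leaving C = -3/4.
Term ratio: r(k) = -\frac{1}{8} * (k+\frac{1}{2}) / [(k+1) (k+1)] - rational; roots negated = parameters, x = -\frac{1}{8}, C = -\frac{3}{4}.


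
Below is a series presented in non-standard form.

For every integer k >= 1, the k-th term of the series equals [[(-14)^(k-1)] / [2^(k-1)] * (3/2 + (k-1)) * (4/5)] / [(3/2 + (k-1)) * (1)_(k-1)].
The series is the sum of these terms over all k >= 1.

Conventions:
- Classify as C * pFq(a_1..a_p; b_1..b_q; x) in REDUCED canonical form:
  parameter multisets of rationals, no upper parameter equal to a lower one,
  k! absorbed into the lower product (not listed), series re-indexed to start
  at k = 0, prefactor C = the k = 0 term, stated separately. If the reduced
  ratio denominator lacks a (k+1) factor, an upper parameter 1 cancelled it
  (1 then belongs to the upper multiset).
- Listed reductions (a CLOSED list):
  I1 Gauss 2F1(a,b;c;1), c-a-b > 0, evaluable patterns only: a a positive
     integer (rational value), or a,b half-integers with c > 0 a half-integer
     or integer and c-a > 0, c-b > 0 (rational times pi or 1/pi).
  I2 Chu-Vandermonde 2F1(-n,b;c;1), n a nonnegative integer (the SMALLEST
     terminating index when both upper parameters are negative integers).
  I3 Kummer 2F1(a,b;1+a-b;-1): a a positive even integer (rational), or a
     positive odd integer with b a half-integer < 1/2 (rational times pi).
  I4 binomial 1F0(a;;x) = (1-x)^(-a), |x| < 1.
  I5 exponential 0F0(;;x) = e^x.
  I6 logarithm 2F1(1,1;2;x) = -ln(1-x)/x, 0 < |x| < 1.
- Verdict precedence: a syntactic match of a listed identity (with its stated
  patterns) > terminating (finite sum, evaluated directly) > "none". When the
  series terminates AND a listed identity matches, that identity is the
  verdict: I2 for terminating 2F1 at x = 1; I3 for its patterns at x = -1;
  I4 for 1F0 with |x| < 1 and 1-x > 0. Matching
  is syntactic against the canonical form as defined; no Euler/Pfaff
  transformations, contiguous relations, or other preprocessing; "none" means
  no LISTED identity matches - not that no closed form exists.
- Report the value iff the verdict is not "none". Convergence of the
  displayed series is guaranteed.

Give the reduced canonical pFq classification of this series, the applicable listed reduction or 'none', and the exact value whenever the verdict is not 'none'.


The tell: x = (-7) and striking the common factor k + 3/2 reduces the term (C = 4/5).
Term ratio: r(k) = (-7) * 1 / [(k+1)] - poly over poly, x = (-7) from leading terms; C = 4/5 at k = 0.

At argument -7: a 0F0 with upper {-}, lower {-}, scaled by C = 4/5. Verdict: exponential (I5) fires (the 0F0 exponential series at x = -7). Sum: (4/5) * e^(-7).


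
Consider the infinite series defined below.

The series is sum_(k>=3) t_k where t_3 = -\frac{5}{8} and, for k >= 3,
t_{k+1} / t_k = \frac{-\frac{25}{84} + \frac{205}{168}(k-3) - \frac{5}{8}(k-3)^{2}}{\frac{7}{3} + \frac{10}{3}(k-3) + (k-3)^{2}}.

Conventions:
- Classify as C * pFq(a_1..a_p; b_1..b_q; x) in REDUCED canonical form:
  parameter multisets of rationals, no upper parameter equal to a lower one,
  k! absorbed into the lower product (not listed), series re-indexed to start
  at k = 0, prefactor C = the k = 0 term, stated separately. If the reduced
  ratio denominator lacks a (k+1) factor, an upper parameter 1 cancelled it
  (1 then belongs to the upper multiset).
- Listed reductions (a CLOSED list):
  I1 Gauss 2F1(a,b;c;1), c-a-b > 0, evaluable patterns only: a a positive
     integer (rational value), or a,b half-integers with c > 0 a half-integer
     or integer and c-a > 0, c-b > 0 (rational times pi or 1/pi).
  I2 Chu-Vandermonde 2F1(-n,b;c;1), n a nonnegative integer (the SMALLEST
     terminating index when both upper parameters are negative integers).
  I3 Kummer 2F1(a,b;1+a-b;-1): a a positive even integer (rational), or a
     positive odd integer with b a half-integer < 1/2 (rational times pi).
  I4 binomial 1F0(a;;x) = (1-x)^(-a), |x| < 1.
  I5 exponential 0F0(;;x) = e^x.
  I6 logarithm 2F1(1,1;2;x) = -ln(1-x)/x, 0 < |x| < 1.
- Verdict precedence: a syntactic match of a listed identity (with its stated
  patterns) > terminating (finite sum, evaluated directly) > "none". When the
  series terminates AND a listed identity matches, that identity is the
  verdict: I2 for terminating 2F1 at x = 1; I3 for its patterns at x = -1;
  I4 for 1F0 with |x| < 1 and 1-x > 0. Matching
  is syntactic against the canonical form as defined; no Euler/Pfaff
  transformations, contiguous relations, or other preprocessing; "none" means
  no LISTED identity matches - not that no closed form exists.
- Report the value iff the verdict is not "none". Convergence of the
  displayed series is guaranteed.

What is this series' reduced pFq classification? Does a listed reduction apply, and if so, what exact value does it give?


The tell: t_0 = -\frac{5}{8} here, and roots of the ratio polynomials (prefactor -5/8) are the negated parameters.
Term ratio: r(k) = -\frac{5}{8} * (k-\frac{5}{3}) (k-\frac{2}{7}) / [(k+\frac{7}{3}) (k+1)] - rational in k, leading ratio -\frac{5}{8}; with t_0 = -\frac{5}{8}, classification follows.

Canonical form: C = -\frac{5}{8} times 2F1 with upper {-\frac{5}{3}, -\frac{2}{7}}, lower {\frac{7}{3}}, x = -\frac{5}{8}. Verdict: none (x = -\frac{5}{8}): each listed identity misses the multisets {-\frac{5}{3}, -\frac{2}{7}} ; {\frac{7}{3}}.
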